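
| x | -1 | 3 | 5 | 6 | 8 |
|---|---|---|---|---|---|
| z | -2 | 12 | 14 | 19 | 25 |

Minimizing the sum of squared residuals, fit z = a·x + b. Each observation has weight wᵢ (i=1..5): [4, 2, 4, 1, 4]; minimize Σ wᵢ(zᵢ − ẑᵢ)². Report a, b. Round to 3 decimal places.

Sums needed: Σwᵢ·x·x = 414, Σwᵢ·x = 60, Σwᵢ·1 = 15.
For AᵀWz: Σwᵢ·x·z = 1274, Σwᵢ·z = 191.
Normal equations: [[414, 60]; [60, 15]]·[a, b]ᵀ = [1274, 191]ᵀ.
det = 414·15 − 60² = 2610.
a = (1274·15 − 60·191)/2610 = 85/29; b = (414·191 − 60·1274)/2610 = 439/435.

a = 2.931, b = 1.009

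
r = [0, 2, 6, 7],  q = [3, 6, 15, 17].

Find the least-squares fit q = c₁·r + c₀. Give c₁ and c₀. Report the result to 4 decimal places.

c₁ = 2.0534, c₀ = 2.5496

Forming AᵀA = [[89, 15]; [15, 4]] and Aᵀq = [221, 41]ᵀ gives AᵀA·[c₁, c₀]ᵀ = Aᵀq.
Δ = 89·4 − 15² = 131.
c₁ = (221·4 − 15·41)/131 = 269/131; c₀ = (89·41 − 15·221)/131 = 334/131.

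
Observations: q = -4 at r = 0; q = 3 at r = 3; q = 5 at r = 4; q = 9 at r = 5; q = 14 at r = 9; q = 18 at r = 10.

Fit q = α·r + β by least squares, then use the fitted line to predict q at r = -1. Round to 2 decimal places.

q̂ = -5.34

The normal equations are: 231·α + 31·β = 380;  31·α + 6·β = 45.
Eliminating β: 6·(row 1) − 31·(row 2) gives 425·α = 6·380 − 31·45 = 885, so α = 177/85.
Then β = (45 − 31·(177/85))/6 = -277/85.
At r = -1: q̂ = (177/85)·(-1) + (-277/85)·(1) = -454/85.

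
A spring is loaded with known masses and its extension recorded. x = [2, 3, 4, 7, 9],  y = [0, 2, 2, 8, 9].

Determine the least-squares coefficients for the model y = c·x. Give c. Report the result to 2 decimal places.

Compute the Gram sums: Σx·x = 159.
Moment sums: Σx·y = 151.
Normal equations: [[159]]·[c]ᵀ = [151]ᵀ.
c = 151/159 = 0.949686.

c = 0.95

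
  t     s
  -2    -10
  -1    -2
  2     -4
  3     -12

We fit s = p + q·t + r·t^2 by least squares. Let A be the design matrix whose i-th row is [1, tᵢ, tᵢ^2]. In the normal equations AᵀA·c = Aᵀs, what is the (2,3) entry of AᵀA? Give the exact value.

Row 2 ↔ basis t, column 3 ↔ basis t^2, so (AᵀA)_{2,3} = Σᵢ (t)·(t^2) = (-2)·(4) + (-1)·(1) + (2)·(4) + (3)·(9) = 26.

26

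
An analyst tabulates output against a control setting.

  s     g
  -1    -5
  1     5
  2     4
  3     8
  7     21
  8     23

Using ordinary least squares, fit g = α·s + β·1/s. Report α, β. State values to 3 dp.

α = 2.846, β = 1.445

The normal equations are: 128·α + 6·β = 373;  6·α + (67657/28224)·β = 493/24.
Eliminating β: (67657/28224)·(row 1) − 6·(row 2) gives (119438/441)·α = (67657/28224)·373 − 6·(493/24) = 21757453/28224, so α = 21757453/7644032.
Then β = ((493/24) − 6·(21757453/7644032))/(67657/28224) = 86289/59719.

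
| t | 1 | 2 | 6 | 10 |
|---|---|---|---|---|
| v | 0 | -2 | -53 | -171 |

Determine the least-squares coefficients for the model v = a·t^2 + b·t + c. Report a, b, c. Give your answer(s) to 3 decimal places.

a = -2.101, b = 4.099, c = -1.913

The normal system AᵀA·[a, b, c]ᵀ = Aᵀv is [[11313, 1225, 141]; [1225, 141, 19]; [141, 19, 4]]·[a, b, c]ᵀ = [-19016, -2032, -226]ᵀ.
Row-reducing yields a = -28555/13592, b = 55709/13592, c = -13001/6796.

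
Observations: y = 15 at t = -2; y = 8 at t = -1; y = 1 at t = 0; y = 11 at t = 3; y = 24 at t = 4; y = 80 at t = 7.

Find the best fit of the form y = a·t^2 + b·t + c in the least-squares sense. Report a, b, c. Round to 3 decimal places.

Normal-equation sums: Σt^2·t^2 = 2755, Σt^2·t = 425, Σt^2 = 79, Σt·t = 79, Σt = 11, Σ1 = 6.
Moment sums: Σt^2·y = 4471, Σt·y = 651, Σy = 139.
Inverting the 3×3 Gram matrix, [a, b, c]ᵀ = [133129/67188, -181541/67188, 22747/11198]ᵀ.

a = 1.981, b = -2.702, c = 2.031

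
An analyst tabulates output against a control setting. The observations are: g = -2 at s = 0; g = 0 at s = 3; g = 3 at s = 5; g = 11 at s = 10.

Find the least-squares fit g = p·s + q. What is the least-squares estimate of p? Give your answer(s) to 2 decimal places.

The normal equations are: 134·p + 18·q = 125;  18·p + 4·q = 12.
Determinant 134·4 − 18² = 212.
p = (125·4 − 18·12)/212 = 71/53; q = (134·12 − 18·125)/212 = -321/106.

p = 1.34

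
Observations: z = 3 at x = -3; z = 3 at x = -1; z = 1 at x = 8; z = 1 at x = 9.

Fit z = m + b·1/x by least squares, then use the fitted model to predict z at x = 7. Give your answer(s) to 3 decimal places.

ẑ = 1.219

Sums needed: Σ1 = 4, Σ1/x = -79/72, Σ1/x·1/x = 5905/5184.
Moment sums: Σz = 8, Σ1/x·z = -271/72.
MᵀM·[m, b]ᵀ = Mᵀz becomes [[4, -79/72]; [-79/72, 5905/5184]]·[m, b]ᵀ = [8, -271/72]ᵀ.
Eliminating b: (5905/5184)·(row 1) − (-79/72)·(row 2) gives (1931/576)·m = (5905/5184)·8 − (-79/72)·(-271/72) = 25831/5184, so m = 25831/17379.
Then b = ((-271/72) − (-79/72)·(25831/17379))/(5905/5184) = -3616/1931.
At x = 7: ẑ = (25831/17379)·(1) + (-3616/1931)·(1/7) = 148273/121653.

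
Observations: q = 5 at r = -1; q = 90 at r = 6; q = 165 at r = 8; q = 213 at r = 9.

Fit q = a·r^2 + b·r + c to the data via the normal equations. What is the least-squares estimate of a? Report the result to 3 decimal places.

a = 2.886

Sums needed: Σr^2·r^2 = 11954, Σr^2·r = 1456, Σr^2 = 182, Σr·r = 182, Σr = 22, Σ1 = 4.
Moment sums: Σr^2·q = 31058, Σr·q = 3772, Σq = 473.
So MᵀM·[a, b, c]ᵀ = Mᵀq: [[11954, 1456, 182]; [1456, 182, 22]; [182, 22, 4]]·[a, b, c]ᵀ = [31058, 3772, 473]ᵀ.
Row-reducing yields a = 127/44, b = -103/44, c = -9/44.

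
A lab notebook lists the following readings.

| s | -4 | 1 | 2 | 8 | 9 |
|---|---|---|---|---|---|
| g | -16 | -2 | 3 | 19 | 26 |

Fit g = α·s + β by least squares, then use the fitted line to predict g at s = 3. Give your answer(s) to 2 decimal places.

Entries of XᵀX: Σs·s = 166, Σs = 16, Σ1 = 5.
Right-hand side: Σs·g = 454, Σg = 30.
Normal equations: [[166, 16]; [16, 5]]·[α, β]ᵀ = [454, 30]ᵀ.
det = 166·5 − 16² = 574.
α = (454·5 − 16·30)/574 = 895/287; β = (166·30 − 16·454)/574 = -1142/287.
At s = 3: ĝ = (895/287)·(3) + (-1142/287)·(1) = 1543/287.

ĝ = 5.38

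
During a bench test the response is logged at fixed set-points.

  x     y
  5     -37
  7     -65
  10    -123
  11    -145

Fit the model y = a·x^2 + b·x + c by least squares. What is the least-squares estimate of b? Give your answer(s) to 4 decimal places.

b = -2.7119

The normal system MᵀM·[a, b, c]ᵀ = Mᵀy is [[27667, 2799, 295]; [2799, 295, 33]; [295, 33, 4]]·[a, b, c]ᵀ = [-33955, -3465, -370]ᵀ.
Inverting the 3×3 Gram matrix, [a, b, c]ᵀ = [-170/177, -160/59, 125/177]ᵀ.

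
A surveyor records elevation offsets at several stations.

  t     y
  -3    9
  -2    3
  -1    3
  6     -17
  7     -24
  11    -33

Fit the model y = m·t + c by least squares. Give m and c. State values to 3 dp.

m = -2.964, c = -0.942

Entries of AᵀA: Σt·t = 220, Σt = 18, Σ1 = 6.
Right-hand side: Σt·y = -669, Σy = -59.
Normal equations: [[220, 18]; [18, 6]]·[m, c]ᵀ = [-669, -59]ᵀ.
Eliminating c: 6·(row 1) − 18·(row 2) gives 996·m = 6·(-669) − 18·(-59) = -2952, so m = -246/83.
Then c = ((-59) − 18·(-246/83))/6 = -469/498.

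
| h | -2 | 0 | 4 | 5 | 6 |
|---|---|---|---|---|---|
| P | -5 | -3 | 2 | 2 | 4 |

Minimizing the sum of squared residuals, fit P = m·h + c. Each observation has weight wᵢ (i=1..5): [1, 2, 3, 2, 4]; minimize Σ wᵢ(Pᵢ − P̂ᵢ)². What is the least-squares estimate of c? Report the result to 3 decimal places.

Forming MᵀWM = [[246, 44]; [44, 12]] and MᵀWP = [150, 15]ᵀ gives MᵀWM·[m, c]ᵀ = MᵀWP.
det = 246·12 − 44² = 1016.
m = (150·12 − 44·15)/1016 = 285/254; c = (246·15 − 44·150)/1016 = -1455/508.

c = -2.864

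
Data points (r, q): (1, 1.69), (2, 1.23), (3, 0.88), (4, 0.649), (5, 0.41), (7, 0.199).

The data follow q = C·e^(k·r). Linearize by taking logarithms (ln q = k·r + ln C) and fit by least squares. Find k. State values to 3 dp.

k = -0.359

Taking logs, ln q = k·r + ln C, so regress ln q on r.
Σr = 22.0000, Σ(r)² = 104.0000, Σln q = -2.3345, Σr·ln q = -16.9332.
Equations: 104.0000·k + 22.0000·ln C = -16.9332;  22.0000·k + 6·ln C = -2.3345.
Slope k = (n·Σr·ln q − Σr·Σln q)/(n·Σ(r)² − (Σr)²) = (6·-16.9332 − 22.0000·-2.3345)/140.0000 = -0.35886; ln C = (Σln q − k·Σr)/n = 0.92676.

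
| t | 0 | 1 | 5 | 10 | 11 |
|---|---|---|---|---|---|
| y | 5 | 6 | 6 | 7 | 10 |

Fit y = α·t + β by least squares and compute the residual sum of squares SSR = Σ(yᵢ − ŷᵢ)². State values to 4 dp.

SSR = 4.4269

Compute the Gram sums: Σt·t = 247, Σt = 27, Σ1 = 5.
Right-hand side: Σt·y = 216, Σy = 34.
XᵀX·[α, β]ᵀ = Xᵀy becomes [[247, 27]; [27, 5]]·[α, β]ᵀ = [216, 34]ᵀ.
Eliminating β: 5·(row 1) − 27·(row 2) gives 506·α = 5·216 − 27·34 = 162, so α = 81/253.
Then β = (34 − 27·(81/253))/5 = 1283/253.
Residuals: -18/253, 14/23, -170/253, -14/11, 356/253; SSR = 1120/253.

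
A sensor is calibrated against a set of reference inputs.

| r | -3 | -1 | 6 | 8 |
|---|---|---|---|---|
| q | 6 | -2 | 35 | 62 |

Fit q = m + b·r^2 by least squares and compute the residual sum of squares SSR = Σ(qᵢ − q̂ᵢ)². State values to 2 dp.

SSR = 1.58

With design matrix A, AᵀA = [[4, 110]; [110, 5474]] and Aᵀq = [101, 5280]ᵀ.
Determinant 4·5474 − 110² = 9796.
m = (101·5474 − 110·5280)/9796 = -13963/4898; b = (4·5280 − 110·101)/9796 = 5005/4898.
Residuals: -847/2449, -419/2449, 5213/4898, -2681/4898; SSR = 7745/4898.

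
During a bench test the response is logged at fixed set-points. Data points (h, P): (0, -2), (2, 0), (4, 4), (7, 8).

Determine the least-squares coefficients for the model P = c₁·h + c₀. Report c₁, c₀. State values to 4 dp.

c₁ = 1.4766, c₀ = -2.2991

The normal system MᵀM·[c₁, c₀]ᵀ = MᵀP is [[69, 13]; [13, 4]]·[c₁, c₀]ᵀ = [72, 10]ᵀ.
Δ = 69·4 − 13² = 107.
c₁ = (72·4 − 13·10)/107 = 158/107; c₀ = (69·10 − 13·72)/107 = -246/107.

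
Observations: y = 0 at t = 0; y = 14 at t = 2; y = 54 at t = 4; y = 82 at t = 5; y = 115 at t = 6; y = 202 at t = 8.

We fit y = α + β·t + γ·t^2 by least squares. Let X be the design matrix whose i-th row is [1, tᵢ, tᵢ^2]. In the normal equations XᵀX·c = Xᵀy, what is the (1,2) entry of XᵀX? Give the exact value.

Row 1 ↔ basis 1, column 2 ↔ basis t, so (XᵀX)_{1,2} = Σᵢ t = (1)·(0) + (1)·(2) + (1)·(4) + (1)·(5) + (1)·(6) + (1)·(8) = 25.

25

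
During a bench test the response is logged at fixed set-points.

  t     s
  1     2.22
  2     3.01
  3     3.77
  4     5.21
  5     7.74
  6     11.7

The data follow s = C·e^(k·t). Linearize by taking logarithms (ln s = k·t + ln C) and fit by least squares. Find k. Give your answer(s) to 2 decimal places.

Linearized form: ln s = k·t + ln C. From the 6 transformed points,
AᵀA = [[91.0000, 21.0000]; [21.0000, 6]], rhs = [38.5745, 9.3831]ᵀ  (here Σt = 21.0000, Σ(t)² = 91.0000, Σln s = 9.3831, Σt·ln s = 38.5745).
Solving (det = 105.0000): k = 0.32764, ln C = 0.41712.

k = 0.33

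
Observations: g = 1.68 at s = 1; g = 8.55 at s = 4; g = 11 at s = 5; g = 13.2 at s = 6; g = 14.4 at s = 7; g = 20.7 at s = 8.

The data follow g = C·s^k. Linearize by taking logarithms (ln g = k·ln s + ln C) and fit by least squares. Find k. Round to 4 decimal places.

With ln gᵢ as the transformed response and ln sᵢ as the regressor:
AᵀA = [[15.8331, 8.8128]; [8.8128, 6]], rhs = [22.9485, 13.3402]ᵀ  (here Σln s = 8.8128, Σ(ln s)² = 15.8331, Σln g = 13.3402, Σln s·ln g = 22.9485).
Slope k = (n·Σln s·ln g − Σln s·Σln g)/(n·Σ(ln s)² − (Σln s)²) = (6·22.9485 − 8.8128·13.3402)/17.3327 = 1.16114; ln C = (Σln g − k·Σln s)/n = 0.51788.

k = 1.1611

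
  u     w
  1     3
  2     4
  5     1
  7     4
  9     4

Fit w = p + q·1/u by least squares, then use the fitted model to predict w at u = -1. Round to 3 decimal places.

ŵ = 3.292

Compute the Gram sums: Σ1 = 5, Σ1/u = 1231/630, Σ1/u·1/u = 525001/396900.
Moment sums: Σw = 16, Σ1/u·w = 1958/315.
Normal equations: [[5, 1231/630]; [1231/630, 525001/396900]]·[p, q]ᵀ = [16, 1958/315]ᵀ.
Eliminating q: (525001/396900)·(row 1) − (1231/630)·(row 2) gives (277411/99225)·p = (525001/396900)·16 − (1231/630)·(1958/315) = 59657/6615, so p = 894855/277411.
Then q = ((1958/315) − (1231/630)·(894855/277411))/(525001/396900) = -18270/277411.
At u = -1: ŵ = (894855/277411)·(1) + (-18270/277411)·(-1) = 913125/277411.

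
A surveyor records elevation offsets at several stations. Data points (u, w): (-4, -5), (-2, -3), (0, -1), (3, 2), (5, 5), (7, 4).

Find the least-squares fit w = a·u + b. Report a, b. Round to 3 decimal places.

a = 0.916, b = -1.041

The normal equations are: 103·a + 9·b = 85;  9·a + 6·b = 2.
(Σu·u = 103, Σu = 9, Σ1 = 6, Σu·w = 85, Σw = 2.)
Eliminating b: 6·(row 1) − 9·(row 2) gives 537·a = 6·85 − 9·2 = 492, so a = 164/179.
Then b = (2 − 9·(164/179))/6 = -559/537.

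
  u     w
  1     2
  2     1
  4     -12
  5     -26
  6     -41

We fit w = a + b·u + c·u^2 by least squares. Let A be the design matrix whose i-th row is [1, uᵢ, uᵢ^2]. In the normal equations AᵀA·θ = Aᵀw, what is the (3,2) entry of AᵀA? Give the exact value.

414

Row 3 ↔ basis u^2, column 2 ↔ basis u, so (AᵀA)_{3,2} = Σᵢ (u^2)·(u) = (1)·(1) + (4)·(2) + (16)·(4) + (25)·(5) + (36)·(6) = 414.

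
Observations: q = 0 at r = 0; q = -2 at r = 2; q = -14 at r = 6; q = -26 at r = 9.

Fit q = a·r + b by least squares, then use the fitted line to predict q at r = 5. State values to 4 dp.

The normal system XᵀX·[a, b]ᵀ = Xᵀq is [[121, 17]; [17, 4]]·[a, b]ᵀ = [-322, -42]ᵀ.
det = 121·4 − 17² = 195.
a = ((-322)·4 − 17·(-42))/195 = -574/195; b = (121·(-42) − 17·(-322))/195 = 392/195.
At r = 5: q̂ = (-574/195)·(5) + (392/195)·(1) = -826/65.

q̂ = -12.7077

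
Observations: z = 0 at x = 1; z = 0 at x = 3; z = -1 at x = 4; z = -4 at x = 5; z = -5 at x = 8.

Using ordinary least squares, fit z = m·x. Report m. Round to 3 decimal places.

From the data, Σx·x = 115.
Moment sums: Σx·z = -64.
Normal equations: [[115]]·[m]ᵀ = [-64]ᵀ.
m = (-64)/115 = -0.556522.

m = -0.557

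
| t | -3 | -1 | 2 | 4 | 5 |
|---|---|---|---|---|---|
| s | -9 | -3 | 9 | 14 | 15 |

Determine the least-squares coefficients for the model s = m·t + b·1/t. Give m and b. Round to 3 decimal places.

The normal equations are: 55·m + 5·b = 179;  5·m + (5269/3600)·b = 17.
(Σt·t = 55, Σt·1/t = 5, Σ1/t·1/t = 5269/3600, Σt·s = 179, Σ1/t·s = 17.)
Eliminating b: (5269/3600)·(row 1) − 5·(row 2) gives (39959/720)·m = (5269/3600)·179 − 5·17 = 637151/3600, so m = 637151/199795.
Then b = (17 − 5·(637151/199795))/(5269/3600) = 28800/39959.

m = 3.189, b = 0.721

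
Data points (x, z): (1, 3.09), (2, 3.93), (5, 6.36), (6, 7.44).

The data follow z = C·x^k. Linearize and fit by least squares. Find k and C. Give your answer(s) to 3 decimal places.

Taking logs, ln z = k·ln x + ln C, so regress ln z on ln x.
Sums: Σln x = 4.0943, Σ(ln x)² = 6.2811, Σln z = 6.3537, Σln x·ln z = 7.5220.
Normal system: [[6.2811, 4.0943]; [4.0943, 4]]·[k, ln C]ᵀ = [7.5220, 6.3537]ᵀ.
Slope k = (n·Σln x·ln z − Σln x·Σln z)/(n·Σ(ln x)² − (Σln x)²) = (4·7.5220 − 4.0943·6.3537)/8.3609 = 0.48724; ln C = (Σln z − k·Σln x)/n = 1.08970, so C = exp(1.08970) = 2.97338.

k = 0.487, C = 2.973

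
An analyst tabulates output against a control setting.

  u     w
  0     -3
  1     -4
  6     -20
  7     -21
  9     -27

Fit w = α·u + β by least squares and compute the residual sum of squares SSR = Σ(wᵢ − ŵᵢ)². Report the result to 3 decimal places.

SSR = 3.317

From the data, Σu·u = 167, Σu = 23, Σ1 = 5.
Right-hand side: Σu·w = -514, Σw = -75.
MᵀM·[α, β]ᵀ = Mᵀw becomes [[167, 23]; [23, 5]]·[α, β]ᵀ = [-514, -75]ᵀ.
det = 167·5 − 23² = 306.
α = ((-514)·5 − 23·(-75))/306 = -845/306; β = (167·(-75) − 23·(-514))/306 = -703/306.
Residuals: -215/306, 18/17, -347/306, 32/51, 23/153; SSR = 1015/306.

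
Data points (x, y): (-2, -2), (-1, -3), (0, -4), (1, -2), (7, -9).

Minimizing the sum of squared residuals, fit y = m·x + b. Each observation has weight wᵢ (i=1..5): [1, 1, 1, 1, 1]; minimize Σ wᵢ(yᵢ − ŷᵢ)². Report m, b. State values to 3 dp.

The normal equations are: 55·m + 5·b = -58;  5·m + 5·b = -20.
(Σwᵢ·x·x = 55, Σwᵢ·x = 5, Σwᵢ·1 = 5, Σwᵢ·x·y = -58, Σwᵢ·y = -20.)
Determinant 55·5 − 5² = 250.
m = ((-58)·5 − 5·(-20))/250 = -19/25; b = (55·(-20) − 5·(-58))/250 = -81/25.

m = -0.760, b = -3.240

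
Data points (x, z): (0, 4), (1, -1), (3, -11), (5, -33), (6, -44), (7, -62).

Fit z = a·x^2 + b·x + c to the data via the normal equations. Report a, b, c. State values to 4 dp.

MᵀM·[a, b, c]ᵀ = Mᵀz reads: 4404·a + 712·b + 120·c = -5547;  712·a + 120·b + 22·c = -897;  120·a + 22·b + 6·c = -147.
Inverting the 3×3 Gram matrix, [a, b, c]ᵀ = [-2583/2420, -1041/605, 3819/1210]ᵀ.

a = -1.0674, b = -1.7207, c = 3.1562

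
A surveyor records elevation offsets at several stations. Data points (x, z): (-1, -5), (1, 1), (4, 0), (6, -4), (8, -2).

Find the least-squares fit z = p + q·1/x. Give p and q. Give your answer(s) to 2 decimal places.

p = -2.33, q = 3.01

The normal system AᵀA·[p, q]ᵀ = Aᵀz is [[5, 13/24]; [13/24, 1213/576]]·[p, q]ᵀ = [-10, 61/12]ᵀ.
Eliminating q: (1213/576)·(row 1) − (13/24)·(row 2) gives (737/72)·p = (1213/576)·(-10) − (13/24)·(61/12) = -381/16, so p = -3429/1474.
Then q = ((61/12) − (13/24)·(-3429/1474))/(1213/576) = 2220/737.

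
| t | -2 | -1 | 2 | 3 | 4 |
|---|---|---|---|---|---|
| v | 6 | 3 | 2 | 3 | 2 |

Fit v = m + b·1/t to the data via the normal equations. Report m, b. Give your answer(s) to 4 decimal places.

AᵀA·[m, b]ᵀ = Aᵀv reads: 5·m + (-5/12)·b = 16;  (-5/12)·m + (241/144)·b = -7/2.
(Σ1 = 5, Σ1/t = -5/12, Σ1/t·1/t = 241/144, Σv = 16, Σ1/t·v = -7/2.)
Δ = 5·(241/144) − (-5/12)² = 295/36.
m = (16·(241/144) − (-5/12)·(-7/2))/(295/36) = 1823/590; b = (5·(-7/2) − (-5/12)·16)/(295/36) = -78/59.

m = 3.0898, b = -1.3220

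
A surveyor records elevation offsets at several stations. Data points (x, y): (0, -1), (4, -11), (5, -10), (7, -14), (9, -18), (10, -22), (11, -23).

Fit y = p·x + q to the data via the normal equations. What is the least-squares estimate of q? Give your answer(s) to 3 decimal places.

q = -1.220

Setting ∂/∂p … = 0 gives: 392·p + 46·q = -827;  46·p + 7·q = -99.
Eliminating q: 7·(row 1) − 46·(row 2) gives 628·p = 7·(-827) − 46·(-99) = -1235, so p = -1235/628.
Then q = ((-99) − 46·(-1235/628))/7 = -383/314.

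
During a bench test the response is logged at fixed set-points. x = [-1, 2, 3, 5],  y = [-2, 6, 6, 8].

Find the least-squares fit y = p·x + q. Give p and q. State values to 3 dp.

p = 1.680, q = 0.720

Compute the Gram sums: Σx·x = 39, Σx = 9, Σ1 = 4.
And Σx·y = 72, Σy = 18.
MᵀM·[p, q]ᵀ = Mᵀy becomes [[39, 9]; [9, 4]]·[p, q]ᵀ = [72, 18]ᵀ.
det = 39·4 − 9² = 75.
p = (72·4 − 9·18)/75 = 42/25; q = (39·18 − 9·72)/75 = 18/25.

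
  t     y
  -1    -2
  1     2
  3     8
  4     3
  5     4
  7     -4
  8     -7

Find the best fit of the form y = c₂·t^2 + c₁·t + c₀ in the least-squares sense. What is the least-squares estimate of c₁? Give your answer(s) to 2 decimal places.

From the data, Σt^2·t^2 = 7461, Σt^2·t = 1071, Σt^2 = 165, Σt·t = 165, Σt = 27, Σ1 = 7.
And Σt^2·y = -424, Σt·y = -24, Σy = 4.
Normal equations: [[7461, 1071, 165]; [1071, 165, 27]; [165, 27, 7]]·[c₂, c₁, c₀]ᵀ = [-424, -24, 4]ᵀ.
Row-reducing yields c₂ = -191/378, c₁ = 373/126, c₀ = 67/63.

c₁ = 2.96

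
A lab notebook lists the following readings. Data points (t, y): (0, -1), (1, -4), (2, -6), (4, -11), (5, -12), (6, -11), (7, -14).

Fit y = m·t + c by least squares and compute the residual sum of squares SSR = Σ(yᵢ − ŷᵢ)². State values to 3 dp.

SSR = 8.962

Sums needed: Σt·t = 131, Σt = 25, Σ1 = 7.
For Xᵀy: Σt·y = -284, Σy = -59.
Δ = 131·7 − 25² = 292.
m = ((-284)·7 − 25·(-59))/292 = -513/292; c = (131·(-59) − 25·(-284))/292 = -629/292.
Residuals: 337/292, -13/146, -97/292, -531/292, -155/146, 495/292, 33/73; SSR = 2617/292.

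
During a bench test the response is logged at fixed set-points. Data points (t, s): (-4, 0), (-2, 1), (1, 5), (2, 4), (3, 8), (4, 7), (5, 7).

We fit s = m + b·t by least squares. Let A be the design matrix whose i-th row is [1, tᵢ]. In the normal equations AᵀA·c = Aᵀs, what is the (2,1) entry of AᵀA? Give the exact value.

Row 2 ↔ basis t, column 1 ↔ basis 1, so (AᵀA)_{2,1} = Σᵢ t = (-4)·(1) + (-2)·(1) + (1)·(1) + (2)·(1) + (3)·(1) + (4)·(1) + (5)·(1) = 9.

9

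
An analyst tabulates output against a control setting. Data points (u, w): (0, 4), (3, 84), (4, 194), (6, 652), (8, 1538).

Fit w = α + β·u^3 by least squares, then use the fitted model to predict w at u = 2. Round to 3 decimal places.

ŵ = 27.313

Entries of AᵀA: Σ1 = 5, Σu^3 = 819, Σu^3·u^3 = 313625.
And Σw = 2472, Σu^3·w = 942972.
Eliminating β: 313625·(row 1) − 819·(row 2) gives 897364·α = 313625·2472 − 819·942972 = 2986932, so α = 57441/17257.
Then β = (942972 − 819·(57441/17257))/313625 = 672573/224341.
At u = 2: ŵ = (57441/17257)·(1) + (672573/224341)·(8) = 6127317/224341.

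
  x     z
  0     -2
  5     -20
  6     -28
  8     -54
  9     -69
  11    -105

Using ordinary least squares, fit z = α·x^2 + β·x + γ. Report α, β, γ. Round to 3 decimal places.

AᵀA·[α, β, γ]ᵀ = Aᵀz reads: 27219·α + 2913·β + 327·γ = -23258;  2913·α + 327·β + 39·γ = -2476;  327·α + 39·β + 6·γ = -278.
(Σx^2·x^2 = 27219, Σx^2·x = 2913, Σx^2 = 327, Σx·x = 327, Σx = 39, Σ1 = 6, Σx^2·z = -23258, Σx·z = -2476, Σz = -278.)
Row-reducing yields α = -3287/3360, β = 309/224, γ = -1111/560.

α = -0.978, β = 1.379, γ = -1.984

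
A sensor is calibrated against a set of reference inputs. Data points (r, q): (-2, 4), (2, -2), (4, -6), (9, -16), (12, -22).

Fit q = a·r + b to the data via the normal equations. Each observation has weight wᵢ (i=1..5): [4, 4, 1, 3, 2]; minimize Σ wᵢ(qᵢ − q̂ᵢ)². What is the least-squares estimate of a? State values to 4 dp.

a = -1.8693

The normal system AᵀWA·[a, b]ᵀ = AᵀWq is [[579, 55]; [55, 14]]·[a, b]ᵀ = [-1032, -90]ᵀ.
Eliminating b: 14·(row 1) − 55·(row 2) gives 5081·a = 14·(-1032) − 55·(-90) = -9498, so a = -9498/5081.
Then b = ((-90) − 55·(-9498/5081))/14 = 4650/5081.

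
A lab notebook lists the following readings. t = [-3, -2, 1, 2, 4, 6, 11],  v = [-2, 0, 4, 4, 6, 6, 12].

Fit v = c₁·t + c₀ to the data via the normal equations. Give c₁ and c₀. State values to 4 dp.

c₁ = 0.9221, c₀ = 1.7828

The normal system MᵀM·[c₁, c₀]ᵀ = Mᵀv is [[191, 19]; [19, 7]]·[c₁, c₀]ᵀ = [210, 30]ᵀ.
Eliminating c₀: 7·(row 1) − 19·(row 2) gives 976·c₁ = 7·210 − 19·30 = 900, so c₁ = 225/244.
Then c₀ = (30 − 19·(225/244))/7 = 435/244.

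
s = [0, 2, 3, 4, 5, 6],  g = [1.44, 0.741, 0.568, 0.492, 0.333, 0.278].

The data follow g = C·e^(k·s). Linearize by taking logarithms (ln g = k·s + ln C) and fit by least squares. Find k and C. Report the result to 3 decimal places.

Let Y = ln g. Fitting Y = k·s + ln C by least squares:
Over the data: Σs = 20.0000, Σ(s)² = 90.0000, Σln g = -3.5898, Σs·ln g = -18.3124.
Normal system: [[90.0000, 20.0000]; [20.0000, 6]]·[k, ln C]ᵀ = [-18.3124, -3.5898]ᵀ.
Δ = 90.0000·6 − (20.0000)² = 140.0000; k = (-18.3124·6 − 20.0000·-3.5898)/140.0000 = -0.27199, ln C = (90.0000·-3.5898 − 20.0000·-18.3124)/140.0000 = 0.30835, so C = exp(0.30835) = 1.36117.

k = -0.272, C = 1.361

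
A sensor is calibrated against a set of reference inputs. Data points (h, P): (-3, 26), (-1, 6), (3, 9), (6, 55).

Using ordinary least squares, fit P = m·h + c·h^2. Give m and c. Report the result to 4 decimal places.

From the data, Σh·h = 55, Σh·h^2 = 215, Σh^2·h^2 = 1459.
For MᵀP: Σh·P = 273, Σh^2·P = 2301.
Normal equations: [[55, 215]; [215, 1459]]·[m, c]ᵀ = [273, 2301]ᵀ.
Δ = 55·1459 − 215² = 34020.
m = (273·1459 − 215·2301)/34020 = -2678/945; c = (55·2301 − 215·273)/34020 = 377/189.

m = -2.8339, c = 1.9947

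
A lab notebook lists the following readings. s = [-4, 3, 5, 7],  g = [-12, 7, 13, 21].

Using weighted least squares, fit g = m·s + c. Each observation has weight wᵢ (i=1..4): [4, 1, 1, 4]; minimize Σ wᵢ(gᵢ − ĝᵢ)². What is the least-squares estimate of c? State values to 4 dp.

Setting ∂/∂m … = 0 gives: 294·m + 20·c = 866;  20·m + 10·c = 56.
(Σwᵢ·s·s = 294, Σwᵢ·s = 20, Σwᵢ·1 = 10, Σwᵢ·s·g = 866, Σwᵢ·g = 56.)
Eliminating c: 10·(row 1) − 20·(row 2) gives 2540·m = 10·866 − 20·56 = 7540, so m = 377/127.
Then c = (56 − 20·(377/127))/10 = -214/635.

c = -0.3370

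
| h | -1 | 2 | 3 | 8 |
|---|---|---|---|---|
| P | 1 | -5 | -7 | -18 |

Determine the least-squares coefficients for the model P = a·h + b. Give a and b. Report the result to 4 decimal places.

a = -2.1190, b = -0.8929

Setting ∂/∂a … = 0 gives: 78·a + 12·b = -176;  12·a + 4·b = -29.
Eliminating b: 4·(row 1) − 12·(row 2) gives 168·a = 4·(-176) − 12·(-29) = -356, so a = -89/42.
Then b = ((-29) − 12·(-89/42))/4 = -25/28.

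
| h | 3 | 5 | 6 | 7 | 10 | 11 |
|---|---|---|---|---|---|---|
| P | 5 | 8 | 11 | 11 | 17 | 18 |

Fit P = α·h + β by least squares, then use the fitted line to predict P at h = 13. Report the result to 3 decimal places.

P̂ = 21.580

The normal system MᵀM·[α, β]ᵀ = MᵀP is [[340, 42]; [42, 6]]·[α, β]ᵀ = [566, 70]ᵀ.
Eliminating β: 6·(row 1) − 42·(row 2) gives 276·α = 6·566 − 42·70 = 456, so α = 38/23.
Then β = (70 − 42·(38/23))/6 = 7/69.
At h = 13: P̂ = (38/23)·(13) + (7/69)·(1) = 1489/69.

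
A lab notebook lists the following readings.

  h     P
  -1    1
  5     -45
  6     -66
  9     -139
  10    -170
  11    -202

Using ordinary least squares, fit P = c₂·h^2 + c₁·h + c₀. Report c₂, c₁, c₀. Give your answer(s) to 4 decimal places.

c₂ = -1.5115, c₁ = -1.8887, c₀ = 0.7874

Setting ∂/∂c₂ … = 0 gives: 33124·c₂ + 3400·c₁ + 364·c₀ = -56201;  3400·c₂ + 364·c₁ + 40·c₀ = -5795;  364·c₂ + 40·c₁ + 6·c₀ = -621.
(Σh^2·h^2 = 33124, Σh^2·h = 3400, Σh^2 = 364, Σh·h = 364, Σh = 40, Σ1 = 6, Σh^2·P = -56201, Σh·P = -5795, ΣP = -621.)
Solving the 3×3 system (Gaussian elimination) gives c₂ = -659/436, c₁ = -60115/31828, c₀ = 6265/7957.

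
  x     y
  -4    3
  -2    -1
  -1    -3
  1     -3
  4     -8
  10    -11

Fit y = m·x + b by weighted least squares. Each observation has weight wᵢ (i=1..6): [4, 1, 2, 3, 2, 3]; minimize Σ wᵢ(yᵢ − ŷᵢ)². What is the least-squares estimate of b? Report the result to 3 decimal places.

The normal equations are: 405·m + 21·b = -443;  21·m + 15·b = -53.
(Σwᵢ·x·x = 405, Σwᵢ·x = 21, Σwᵢ·1 = 15, Σwᵢ·x·y = -443, Σwᵢ·y = -53.)
Eliminating b: 15·(row 1) − 21·(row 2) gives 5634·m = 15·(-443) − 21·(-53) = -5532, so m = -922/939.
Then b = ((-53) − 21·(-922/939))/15 = -2027/939.

b = -2.159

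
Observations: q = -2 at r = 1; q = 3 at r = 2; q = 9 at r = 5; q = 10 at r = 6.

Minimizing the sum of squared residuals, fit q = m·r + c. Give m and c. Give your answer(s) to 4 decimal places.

m = 2.2941, c = -3.0294

Sums needed: Σr·r = 66, Σr = 14, Σ1 = 4.
For Xᵀq: Σr·q = 109, Σq = 20.
So XᵀX·[m, c]ᵀ = Xᵀq: [[66, 14]; [14, 4]]·[m, c]ᵀ = [109, 20]ᵀ.
Eliminating c: 4·(row 1) − 14·(row 2) gives 68·m = 4·109 − 14·20 = 156, so m = 39/17.
Then c = (20 − 14·(39/17))/4 = -103/34.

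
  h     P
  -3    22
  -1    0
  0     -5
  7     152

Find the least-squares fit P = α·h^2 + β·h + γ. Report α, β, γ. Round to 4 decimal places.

α = 3.1044, β = 0.5416, γ = -3.9461

Setting ∂/∂α … = 0 gives: 2483·α + 315·β + 59·γ = 7646;  315·α + 59·β + 3·γ = 998;  59·α + 3·β + 4·γ = 169.
Row-reducing yields α = 28278/9109, β = 4933/9109, γ = -35945/9109.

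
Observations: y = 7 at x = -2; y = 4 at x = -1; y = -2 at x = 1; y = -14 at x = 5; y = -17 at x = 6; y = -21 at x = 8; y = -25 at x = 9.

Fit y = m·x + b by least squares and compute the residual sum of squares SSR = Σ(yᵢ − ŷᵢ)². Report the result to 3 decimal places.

Entries of MᵀM: Σx·x = 212, Σx = 26, Σ1 = 7.
Moment sums: Σx·y = -585, Σy = -68.
Normal equations: [[212, 26]; [26, 7]]·[m, b]ᵀ = [-585, -68]ᵀ.
det = 212·7 − 26² = 808.
m = ((-585)·7 − 26·(-68))/808 = -2327/808; b = (212·(-68) − 26·(-585))/808 = 397/404.
Residuals: 26/101, 111/808, -83/808, -471/808, -71/101, 427/404, -51/808; SSR = 1657/808.

SSR = 2.051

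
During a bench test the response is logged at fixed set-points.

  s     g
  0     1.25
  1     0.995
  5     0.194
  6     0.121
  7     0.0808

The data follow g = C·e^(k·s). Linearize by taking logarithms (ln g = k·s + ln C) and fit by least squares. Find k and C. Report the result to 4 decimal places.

Taking logs, ln g = k·s + ln C, so regress ln g on s.
Σs = 19.0000, Σ(s)² = 111.0000, Σln g = -6.0495, Σs·ln g = -38.4867.
Equations: 111.0000·k + 19.0000·ln C = -38.4867;  19.0000·k + 5·ln C = -6.0495.
Δ = 111.0000·5 − (19.0000)² = 194.0000; k = (-38.4867·5 − 19.0000·-6.0495)/194.0000 = -0.39945, ln C = (111.0000·-6.0495 − 19.0000·-38.4867)/194.0000 = 0.30800, so C = exp(0.30800) = 1.36070.

k = -0.3994, C = 1.3607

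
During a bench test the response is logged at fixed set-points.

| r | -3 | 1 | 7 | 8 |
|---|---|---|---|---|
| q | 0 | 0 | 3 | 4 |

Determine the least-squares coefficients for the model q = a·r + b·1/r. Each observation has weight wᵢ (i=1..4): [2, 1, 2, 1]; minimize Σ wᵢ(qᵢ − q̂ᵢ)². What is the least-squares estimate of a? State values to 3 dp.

a = 0.442

The normal equations are: 181·a + 6·b = 74;  6·a + (36089/28224)·b = 19/14.
(Σwᵢ·r·r = 181, Σwᵢ·r·1/r = 6, Σwᵢ·1/r·1/r = 36089/28224, Σwᵢ·r·q = 74, Σwᵢ·1/r·q = 19/14.)
det = 181·(36089/28224) − 6² = 5516045/28224.
a = (74·(36089/28224) − 6·(19/14))/(5516045/28224) = 2440762/5516045; b = (181·(19/14) − 6·74)/(5516045/28224) = -5598432/5516045.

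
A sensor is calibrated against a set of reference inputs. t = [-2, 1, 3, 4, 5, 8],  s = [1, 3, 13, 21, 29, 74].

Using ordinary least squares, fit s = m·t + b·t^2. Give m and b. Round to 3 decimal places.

Entries of MᵀM: Σt·t = 119, Σt·t^2 = 721, Σt^2·t^2 = 5075.
Right-hand side: Σt·s = 861, Σt^2·s = 5921.
Normal equations: [[119, 721]; [721, 5075]]·[m, b]ᵀ = [861, 5921]ᵀ.
Eliminating b: 5075·(row 1) − 721·(row 2) gives 84084·m = 5075·861 − 721·5921 = 100534, so m = 7181/6006.
Then b = (5921 − 721·(7181/6006))/5075 = 5987/6006.

m = 1.196, b = 0.997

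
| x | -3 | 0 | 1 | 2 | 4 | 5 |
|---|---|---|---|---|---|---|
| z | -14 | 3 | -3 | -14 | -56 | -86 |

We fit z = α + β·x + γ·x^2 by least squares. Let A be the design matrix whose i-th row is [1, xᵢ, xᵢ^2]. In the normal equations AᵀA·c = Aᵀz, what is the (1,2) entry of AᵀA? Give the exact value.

Row 1 ↔ basis 1, column 2 ↔ basis x, so (AᵀA)_{1,2} = Σᵢ x = (1)·(-3) + (1)·(0) + (1)·(1) + (1)·(2) + (1)·(4) + (1)·(5) = 9.

9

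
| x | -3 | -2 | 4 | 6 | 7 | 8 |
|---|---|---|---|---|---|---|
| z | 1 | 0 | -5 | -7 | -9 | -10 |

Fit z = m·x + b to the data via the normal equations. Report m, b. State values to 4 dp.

AᵀA·[m, b]ᵀ = Aᵀz reads: 178·m + 20·b = -208;  20·m + 6·b = -30.
(Σx·x = 178, Σx = 20, Σ1 = 6, Σx·z = -208, Σz = -30.)
Determinant 178·6 − 20² = 668.
m = ((-208)·6 − 20·(-30))/668 = -162/167; b = (178·(-30) − 20·(-208))/668 = -295/167.

m = -0.9701, b = -1.7665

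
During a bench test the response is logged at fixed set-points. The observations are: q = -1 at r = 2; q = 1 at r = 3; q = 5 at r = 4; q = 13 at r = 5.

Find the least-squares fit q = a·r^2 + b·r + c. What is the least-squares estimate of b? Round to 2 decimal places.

b = -5.90

Compute the Gram sums: Σr^2·r^2 = 978, Σr^2·r = 224, Σr^2 = 54, Σr·r = 54, Σr = 14, Σ1 = 4.
Right-hand side: Σr^2·q = 410, Σr·q = 86, Σq = 18.
So AᵀA·[a, b, c]ᵀ = Aᵀq: [[978, 224, 54]; [224, 54, 14]; [54, 14, 4]]·[a, b, c]ᵀ = [410, 86, 18]ᵀ.
Inverting the 3×3 Gram matrix, [a, b, c]ᵀ = [3/2, -59/10, 49/10]ᵀ.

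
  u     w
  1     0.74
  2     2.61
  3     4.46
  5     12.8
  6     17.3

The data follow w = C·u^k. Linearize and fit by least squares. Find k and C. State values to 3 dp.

k = 1.754, C = 0.733

With ln wᵢ as the transformed response and ln uᵢ as the regressor:
XᵀX = [[7.4881, 5.1930]; [5.1930, 5]], rhs = [11.5185, 7.5535]ᵀ  (here Σln u = 5.1930, Σ(ln u)² = 7.4881, Σln w = 7.5535, Σln u·ln w = 11.5185).
Slope k = (n·Σln u·ln w − Σln u·Σln w)/(n·Σ(ln u)² − (Σln u)²) = (5·11.5185 − 5.1930·7.5535)/10.4737 = 1.75367; ln C = (Σln w − k·Σln u)/n = -0.31063, so C = exp(-0.31063) = 0.73298.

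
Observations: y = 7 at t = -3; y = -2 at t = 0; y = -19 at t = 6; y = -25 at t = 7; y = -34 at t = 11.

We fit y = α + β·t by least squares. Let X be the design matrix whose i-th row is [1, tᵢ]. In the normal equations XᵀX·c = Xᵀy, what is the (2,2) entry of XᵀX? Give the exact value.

215

Row 2 ↔ basis t, column 2 ↔ basis t, so (XᵀX)_{2,2} = Σᵢ (t)·(t) = (-3)·(-3) + (0)·(0) + (6)·(6) + (7)·(7) + (11)·(11) = 215.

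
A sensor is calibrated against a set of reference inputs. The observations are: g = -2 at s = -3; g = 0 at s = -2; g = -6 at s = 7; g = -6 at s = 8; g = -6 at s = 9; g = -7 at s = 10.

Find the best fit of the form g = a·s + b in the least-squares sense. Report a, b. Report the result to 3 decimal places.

a = -0.465, b = -2.255

Entries of AᵀA: Σs·s = 307, Σs = 29, Σ1 = 6.
Right-hand side: Σs·g = -208, Σg = -27.
Eliminating b: 6·(row 1) − 29·(row 2) gives 1001·a = 6·(-208) − 29·(-27) = -465, so a = -465/1001.
Then b = ((-27) − 29·(-465/1001))/6 = -2257/1001.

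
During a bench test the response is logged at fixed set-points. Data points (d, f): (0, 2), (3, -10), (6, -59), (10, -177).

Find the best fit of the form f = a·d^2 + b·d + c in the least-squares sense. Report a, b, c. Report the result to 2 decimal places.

a = -1.95, b = 1.61, c = 2.20

From the data, Σd^2·d^2 = 11377, Σd^2·d = 1243, Σd^2 = 145, Σd·d = 145, Σd = 19, Σ1 = 4.
For Aᵀf: Σd^2·f = -19914, Σd·f = -2154, Σf = -244.
Normal equations: [[11377, 1243, 145]; [1243, 145, 19]; [145, 19, 4]]·[a, b, c]ᵀ = [-19914, -2154, -244]ᵀ.
Inverting the 3×3 Gram matrix, [a, b, c]ᵀ = [-551/282, 151/94, 310/141]ᵀ.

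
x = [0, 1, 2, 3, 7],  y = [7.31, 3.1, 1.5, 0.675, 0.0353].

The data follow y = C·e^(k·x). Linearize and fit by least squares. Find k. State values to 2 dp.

k = -0.76

Let Y = ln y. Fitting Y = k·x + ln C by least squares:
Σx = 13.0000, Σ(x)² = 63.0000, Σln y = -0.2108, Σx·ln y = -22.6439.
Equations: 63.0000·k + 13.0000·ln C = -22.6439;  13.0000·k + 5·ln C = -0.2108.
Solving (det = 146.0000): k = -0.75671, ln C = 1.92527.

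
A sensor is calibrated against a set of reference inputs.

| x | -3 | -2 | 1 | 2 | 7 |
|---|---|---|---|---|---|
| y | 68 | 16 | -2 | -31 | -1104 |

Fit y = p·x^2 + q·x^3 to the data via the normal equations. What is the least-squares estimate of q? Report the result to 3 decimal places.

q = -3.000

From the data, Σx^2·x^2 = 2515, Σx^2·x^3 = 16565, Σx^3·x^3 = 118507.
Moment sums: Σx^2·y = -53546, Σx^3·y = -380886.
Δ = 2515·118507 − 16565² = 23645880.
p = ((-53546)·118507 − 16565·(-380886))/23645880 = -4524904/2955735; q = (2515·(-380886) − 16565·(-53546))/23645880 = -1773470/591147.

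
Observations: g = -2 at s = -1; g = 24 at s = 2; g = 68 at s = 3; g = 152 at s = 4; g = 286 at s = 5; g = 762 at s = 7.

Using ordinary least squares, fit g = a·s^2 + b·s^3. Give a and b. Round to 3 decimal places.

a = 1.401, b = 2.020

Forming XᵀX = [[3380, 21230]; [21230, 138164]] and Xᵀg = [47626, 308874]ᵀ gives XᵀX·[a, b]ᵀ = Xᵀg.
Δ = 3380·138164 − 21230² = 16281420.
a = (47626·138164 − 21230·308874)/16281420 = 5700911/4070355; b = (3380·308874 − 21230·47626)/16281420 = 1644707/814071.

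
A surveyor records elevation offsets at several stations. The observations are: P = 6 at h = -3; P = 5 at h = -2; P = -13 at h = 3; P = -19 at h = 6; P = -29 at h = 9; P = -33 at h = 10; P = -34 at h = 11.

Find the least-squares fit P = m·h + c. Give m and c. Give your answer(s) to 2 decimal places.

From the data, Σh·h = 360, Σh = 34, Σ1 = 7.
For XᵀP: Σh·P = -1146, ΣP = -117.
XᵀX·[m, c]ᵀ = XᵀP becomes [[360, 34]; [34, 7]]·[m, c]ᵀ = [-1146, -117]ᵀ.
Eliminating c: 7·(row 1) − 34·(row 2) gives 1364·m = 7·(-1146) − 34·(-117) = -4044, so m = -1011/341.
Then c = ((-117) − 34·(-1011/341))/7 = -789/341.

m = -2.96, c = -2.31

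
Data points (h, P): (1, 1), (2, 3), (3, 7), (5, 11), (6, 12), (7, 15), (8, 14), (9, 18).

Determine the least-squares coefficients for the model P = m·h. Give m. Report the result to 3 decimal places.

AᵀA·[m]ᵀ = AᵀP reads: 269·m = 534.
(Σh·h = 269, Σh·P = 534.)
Hence m = 534 / 269 ≈ 1.98513.

m = 1.985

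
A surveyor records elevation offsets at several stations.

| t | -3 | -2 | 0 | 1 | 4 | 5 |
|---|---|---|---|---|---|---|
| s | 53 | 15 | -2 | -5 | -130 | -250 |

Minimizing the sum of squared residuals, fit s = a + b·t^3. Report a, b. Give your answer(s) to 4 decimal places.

a = -1.7136, b = -1.9917

XᵀX·[a, b]ᵀ = Xᵀs reads: 6·a + 155·b = -319;  155·a + 20515·b = -41126.
(Σ1 = 6, Σt^3 = 155, Σt^3·t^3 = 20515, Σs = -319, Σt^3·s = -41126.)
Δ = 6·20515 − 155² = 99065.
a = ((-319)·20515 − 155·(-41126))/99065 = -33951/19813; b = (6·(-41126) − 155·(-319))/99065 = -197311/99065.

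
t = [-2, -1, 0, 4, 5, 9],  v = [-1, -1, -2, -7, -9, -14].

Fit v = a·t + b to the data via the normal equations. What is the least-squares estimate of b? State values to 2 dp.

Sums needed: Σt·t = 127, Σt = 15, Σ1 = 6.
And Σt·v = -196, Σv = -34.
So MᵀM·[a, b]ᵀ = Mᵀv: [[127, 15]; [15, 6]]·[a, b]ᵀ = [-196, -34]ᵀ.
Eliminating b: 6·(row 1) − 15·(row 2) gives 537·a = 6·(-196) − 15·(-34) = -666, so a = -222/179.
Then b = ((-34) − 15·(-222/179))/6 = -1378/537.

b = -2.57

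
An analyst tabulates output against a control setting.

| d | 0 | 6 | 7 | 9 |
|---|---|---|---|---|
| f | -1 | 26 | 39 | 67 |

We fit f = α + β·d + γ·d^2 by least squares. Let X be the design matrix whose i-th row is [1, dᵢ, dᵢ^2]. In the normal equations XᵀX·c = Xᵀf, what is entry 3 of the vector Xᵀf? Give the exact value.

Entry 3 ↔ basis d^2, so (Xᵀf)_{3} = Σᵢ (d^2)·fᵢ = (0)·(-1) + (36)·(26) + (49)·(39) + (81)·(67) = 8274.

8274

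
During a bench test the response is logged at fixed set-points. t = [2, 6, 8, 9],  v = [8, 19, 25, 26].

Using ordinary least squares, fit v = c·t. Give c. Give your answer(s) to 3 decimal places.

Normal-equation sums: Σt·t = 185.
For Mᵀv: Σt·v = 564.
Hence c = 564 / 185 ≈ 3.04865.

c = 3.049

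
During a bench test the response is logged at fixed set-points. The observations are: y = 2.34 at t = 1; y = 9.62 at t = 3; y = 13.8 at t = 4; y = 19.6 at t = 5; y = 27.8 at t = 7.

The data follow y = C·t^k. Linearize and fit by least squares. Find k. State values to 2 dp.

Taking logs, ln y = k·ln t + ln C, so regress ln y on ln t.
Σln t = 6.0403, Σ(ln t)² = 9.5056, Σln y = 12.0392, Σln t·ln y = 17.3848.
Normal system: [[9.5056, 6.0403]; [6.0403, 5]]·[k, ln C]ᵀ = [17.3848, 12.0392]ᵀ.
Δ = 9.5056·5 − (6.0403)² = 11.0434; k = (17.3848·5 − 6.0403·12.0392)/11.0434 = 1.28620, ln C = (9.5056·12.0392 − 6.0403·17.3848)/11.0434 = 0.85405.

k = 1.29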